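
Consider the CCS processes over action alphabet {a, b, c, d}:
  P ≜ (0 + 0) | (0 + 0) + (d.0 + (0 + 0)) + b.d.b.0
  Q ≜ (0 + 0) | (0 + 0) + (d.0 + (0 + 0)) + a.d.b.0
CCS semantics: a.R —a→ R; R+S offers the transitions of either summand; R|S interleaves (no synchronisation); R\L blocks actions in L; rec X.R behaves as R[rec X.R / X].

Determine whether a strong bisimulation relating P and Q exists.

LTS(P): 4 reachable states
  p0 = (0 + 0) | (0 + 0) + (d.0 + (0 + 0)) + b.d.b.0 → --b--▸ p1, --d--▸ p2
  p1 = d.b.0 → --d--▸ p3
  p2 = 0 → (no moves)
  p3 = b.0 → --b--▸ p2
LTS(Q): 4 reachable states
  q0 = (0 + 0) | (0 + 0) + (d.0 + (0 + 0)) + a.d.b.0 → --a--▸ q1, --d--▸ q2
  q1 = d.b.0 → --d--▸ q3
  q2 = 0 → (no moves)
  q3 = b.0 → --b--▸ q2
Bisimilarity quotient blocks:
  B0 = {p0}
  B1 = {p1, q1}
  B2 = {p3, q3}
  B3 = {p2, q2}
  B4 = {q0}
p0 ∈ B0, q0 ∈ B4 → different blocks

P ≁ Q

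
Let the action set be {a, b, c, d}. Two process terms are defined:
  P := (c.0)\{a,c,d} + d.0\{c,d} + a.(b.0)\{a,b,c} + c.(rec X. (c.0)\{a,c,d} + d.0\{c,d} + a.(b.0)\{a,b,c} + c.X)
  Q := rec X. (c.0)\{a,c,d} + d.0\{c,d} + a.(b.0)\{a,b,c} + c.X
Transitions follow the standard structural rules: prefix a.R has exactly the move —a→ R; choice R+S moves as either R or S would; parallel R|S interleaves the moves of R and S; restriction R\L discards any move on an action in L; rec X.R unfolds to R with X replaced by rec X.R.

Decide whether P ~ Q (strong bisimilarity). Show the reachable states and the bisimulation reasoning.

YES

P's transition system — 4 states:
  p0 = (c.0)\{a,c,d} + d.0\{c,d} + a.(b.0)\{a,b,c} + c.(rec X. (c.0)\{a,c,d} + d.0\{c,d} + a.(b.0)\{a,b,c} + c.X) | --a--▸ p1, --c--▸ p2, --d--▸ p3
  p1 = (b.0)\{a,b,c} | ∅
  p2 = rec X. (c.0)\{a,c,d} + d.0\{c,d} + a.(b.0)\{a,b,c} + c.X | --a--▸ p1, --c--▸ p2, --d--▸ p3
  p3 = 0\{c,d} | ∅
Q's transition system — 3 states:
  q0 = rec X. (c.0)\{a,c,d} + d.0\{c,d} + a.(b.0)\{a,b,c} + c.X | --a--▸ q1, --c--▸ q0, --d--▸ q2
  q1 = (b.0)\{a,b,c} | ∅
  q2 = 0\{c,d} | ∅
Partition-refinement fixed point:
  B0 = {p0, p2, q0}
  B1 = {p1, p3, q1, q2}
p0 ∈ B0, q0 ∈ B0 → same block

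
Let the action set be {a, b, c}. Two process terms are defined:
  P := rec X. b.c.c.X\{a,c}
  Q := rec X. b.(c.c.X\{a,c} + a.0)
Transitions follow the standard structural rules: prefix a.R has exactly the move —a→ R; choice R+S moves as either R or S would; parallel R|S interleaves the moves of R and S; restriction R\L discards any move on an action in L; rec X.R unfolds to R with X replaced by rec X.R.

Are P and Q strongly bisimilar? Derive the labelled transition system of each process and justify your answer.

NO

Reachable graph of P (5 states):
  p0 = rec X. b.c.c.X\{a,c} → -b-> p1
  p1 = c.c.(rec X. b.c.c.X\{a,c})\{a,c} → -c-> p2
  p2 = c.(rec X. b.c.c.X\{a,c})\{a,c} → -c-> p3
  p3 = (rec X. b.c.c.X\{a,c})\{a,c} → -b-> p4
  p4 = (c.c.(rec X. b.c.c.X\{a,c})\{a,c})\{a,c} → deadlocked
Reachable graph of Q (6 states):
  q0 = rec X. b.(c.c.X\{a,c} + a.0) → -b-> q1
  q1 = c.c.(rec X. b.(c.c.X\{a,c} + a.0))\{a,c} + a.0 → -a-> q2, -c-> q3
  q2 = 0 → deadlocked
  q3 = c.(rec X. b.(c.c.X\{a,c} + a.0))\{a,c} → -c-> q4
  q4 = (rec X. b.(c.c.X\{a,c} + a.0))\{a,c} → -b-> q5
  q5 = (c.c.(rec X. b.(c.c.X\{a,c} + a.0))\{a,c} + a.0)\{a,c} → deadlocked
Coarsest stable partition (strong bisimilarity classes):
  B0 = {p0}
  B1 = {p1}
  B2 = {p2, q3}
  B3 = {p3, q4}
  B4 = {p4, q2, q5}
  B5 = {q0}
  B6 = {q1}
p0 ∈ B0, q0 ∈ B5 → different blocks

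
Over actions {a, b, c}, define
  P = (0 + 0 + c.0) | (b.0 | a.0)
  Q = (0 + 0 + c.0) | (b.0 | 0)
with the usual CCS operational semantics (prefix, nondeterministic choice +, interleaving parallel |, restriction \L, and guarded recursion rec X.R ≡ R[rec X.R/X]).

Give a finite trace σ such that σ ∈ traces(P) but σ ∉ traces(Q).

a

P's transition system — 8 states:
  s0 = (0 + 0 + c.0) | (b.0 | a.0) has moves =a=> s1, =b=> s2, =c=> s3
  s1 = (0 + 0 + c.0) | (b.0 | 0) has moves =b=> s4, =c=> s5
  s2 = (0 + 0 + c.0) | (0 | a.0) has moves =a=> s4, =c=> s6
  s3 = 0 | (b.0 | a.0) has moves =a=> s5, =b=> s6
  s4 = (0 + 0 + c.0) | (0 | 0) has moves =c=> s7
  s5 = 0 | (b.0 | 0) has moves =b=> s7
  s6 = 0 | (0 | a.0) has moves =a=> s7
  s7 = 0 | (0 | 0) has moves (no moves)
Q's transition system — 4 states:
  t0 = (0 + 0 + c.0) | (b.0 | 0) has moves =b=> t1, =c=> t2
  t1 = (0 + 0 + c.0) | (0 | 0) has moves =c=> t3
  t2 = 0 | (b.0 | 0) has moves =b=> t3
  t3 = 0 | (0 | 0) has moves (no moves)
Run σ = ⟨a⟩ on P: start {s0}
  [1] a ⇒ {s1}
  — P admits the full trace.
Run σ = ⟨a⟩ on Q: start {t0}
  [1] a ⇒ no successor for Q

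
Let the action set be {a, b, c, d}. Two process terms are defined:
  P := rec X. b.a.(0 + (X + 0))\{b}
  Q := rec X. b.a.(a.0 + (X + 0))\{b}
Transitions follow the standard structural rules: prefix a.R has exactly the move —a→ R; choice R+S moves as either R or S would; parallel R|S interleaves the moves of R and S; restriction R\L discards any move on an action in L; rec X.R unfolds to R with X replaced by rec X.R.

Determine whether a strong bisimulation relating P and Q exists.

LTS(P): 3 reachable states
  s0 = rec X. b.a.(0 + (X + 0))\{b} ⊢ ··b··> s1
  s1 = a.(0 + ((rec X. b.a.(0 + (X + 0))\{b}) + 0))\{b} ⊢ ··a··> s2
  s2 = (0 + ((rec X. b.a.(0 + (X + 0))\{b}) + 0))\{b} ⊢ ·
LTS(Q): 4 reachable states
  t0 = rec X. b.a.(a.0 + (X + 0))\{b} ⊢ ··b··> t1
  t1 = a.(a.0 + ((rec X. b.a.(a.0 + (X + 0))\{b}) + 0))\{b} ⊢ ··a··> t2
  t2 = (a.0 + ((rec X. b.a.(a.0 + (X + 0))\{b}) + 0))\{b} ⊢ ··a··> t3
  t3 = 0\{b} ⊢ ·
Coarsest stable partition (strong bisimilarity classes):
  B0 = {s0}
  B1 = {s1, t2}
  B2 = {s2, t3}
  B3 = {t0}
  B4 = {t1}
s0 ∈ B0, t0 ∈ B3 → different blocks

P ≁ Q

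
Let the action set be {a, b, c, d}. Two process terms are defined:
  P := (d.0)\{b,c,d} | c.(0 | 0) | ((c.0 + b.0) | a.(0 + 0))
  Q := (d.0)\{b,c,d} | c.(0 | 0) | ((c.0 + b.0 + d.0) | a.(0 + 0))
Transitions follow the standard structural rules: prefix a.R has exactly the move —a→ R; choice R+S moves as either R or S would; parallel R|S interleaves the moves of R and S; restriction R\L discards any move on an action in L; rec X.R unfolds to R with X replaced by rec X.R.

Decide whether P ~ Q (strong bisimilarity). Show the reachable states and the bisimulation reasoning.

P's transition system — 8 states:
  u0 = (d.0)\{b,c,d} | c.(0 | 0) | ((c.0 + b.0) | a.(0 + 0)) has moves —a→ u1, —b→ u2, —c→ u2, —c→ u3
  u1 = (d.0)\{b,c,d} | c.(0 | 0) | ((c.0 + b.0) | (0 + 0)) has moves —b→ u4, —c→ u4, —c→ u5
  u2 = (d.0)\{b,c,d} | c.(0 | 0) | (0 | a.(0 + 0)) has moves —a→ u4, —c→ u6
  u3 = (d.0)\{b,c,d} | (0 | 0) | ((c.0 + b.0) | a.(0 + 0)) has moves —a→ u5, —b→ u6, —c→ u6
  u4 = (d.0)\{b,c,d} | c.(0 | 0) | (0 | (0 + 0)) has moves —c→ u7
  u5 = (d.0)\{b,c,d} | (0 | 0) | ((c.0 + b.0) | (0 + 0)) has moves —b→ u7, —c→ u7
  u6 = (d.0)\{b,c,d} | (0 | 0) | (0 | a.(0 + 0)) has moves —a→ u7
  u7 = (d.0)\{b,c,d} | (0 | 0) | (0 | (0 + 0)) has moves ∅
Q's transition system — 8 states:
  v0 = (d.0)\{b,c,d} | c.(0 | 0) | ((c.0 + b.0 + d.0) | a.(0 + 0)) has moves —a→ v1, —b→ v2, —c→ v2, —c→ v3, —d→ v2
  v1 = (d.0)\{b,c,d} | c.(0 | 0) | ((c.0 + b.0 + d.0) | (0 + 0)) has moves —b→ v4, —c→ v4, —c→ v5, —d→ v4
  v2 = (d.0)\{b,c,d} | c.(0 | 0) | (0 | a.(0 + 0)) has moves —a→ v4, —c→ v6
  v3 = (d.0)\{b,c,d} | (0 | 0) | ((c.0 + b.0 + d.0) | a.(0 + 0)) has moves —a→ v5, —b→ v6, —c→ v6, —d→ v6
  v4 = (d.0)\{b,c,d} | c.(0 | 0) | (0 | (0 + 0)) has moves —c→ v7
  v5 = (d.0)\{b,c,d} | (0 | 0) | ((c.0 + b.0 + d.0) | (0 + 0)) has moves —b→ v7, —c→ v7, —d→ v7
  v6 = (d.0)\{b,c,d} | (0 | 0) | (0 | a.(0 + 0)) has moves —a→ v7
  v7 = (d.0)\{b,c,d} | (0 | 0) | (0 | (0 + 0)) has moves ∅
Partition-refinement fixed point:
  B0 = {u0}
  B1 = {u2, v2}
  B2 = {u4, v4}
  B3 = {u7, v7}
  B4 = {u6, v6}
  B5 = {u1}
  B6 = {u5}
  B7 = {u3}
  B8 = {v0}
  B9 = {v3}
  B10 = {v5}
  B11 = {v1}
u0 ∈ B0, v0 ∈ B8 → different blocks

not bisimilar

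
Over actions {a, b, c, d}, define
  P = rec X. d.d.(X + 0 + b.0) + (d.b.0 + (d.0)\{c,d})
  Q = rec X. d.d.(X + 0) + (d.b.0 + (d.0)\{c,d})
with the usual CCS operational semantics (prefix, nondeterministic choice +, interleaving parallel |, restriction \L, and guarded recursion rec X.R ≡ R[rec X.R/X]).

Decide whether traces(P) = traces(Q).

traces(P) ≠ traces(Q) — witness ⟨ddb⟩

LTS(P): 5 reachable states
  s0 = rec X. d.d.(X + 0 + b.0) + (d.b.0 + (d.0)\{c,d}) :: -d-> s1, -d-> s2
  s1 = b.0 :: -b-> s3
  s2 = d.((rec X. d.d.(X + 0 + b.0) + (d.b.0 + (d.0)\{c,d})) + 0 + b.0) :: -d-> s4
  s3 = 0 :: stopped
  s4 = (rec X. d.d.(X + 0 + b.0) + (d.b.0 + (d.0)\{c,d})) + 0 + b.0 :: -b-> s3, -d-> s1, -d-> s2
LTS(Q): 5 reachable states
  t0 = rec X. d.d.(X + 0) + (d.b.0 + (d.0)\{c,d}) :: -d-> t1, -d-> t2
  t1 = b.0 :: -b-> t3
  t2 = d.((rec X. d.d.(X + 0) + (d.b.0 + (d.0)\{c,d})) + 0) :: -d-> t4
  t3 = 0 :: stopped
  t4 = (rec X. d.d.(X + 0) + (d.b.0 + (d.0)\{c,d})) + 0 :: -d-> t1, -d-> t2
Trace ⟨ddb⟩ through P, begin at {s0}:
  step 1 (d): {s1, s2}
  step 2 (d): {s4}
  step 3 (b): {s3}
  P completes σ.
Trace ⟨ddb⟩ through Q, begin at {t0}:
  step 1 (d): {t1, t2}
  step 2 (d): {t4}
  step 3 (b): ∅  — Q cannot continue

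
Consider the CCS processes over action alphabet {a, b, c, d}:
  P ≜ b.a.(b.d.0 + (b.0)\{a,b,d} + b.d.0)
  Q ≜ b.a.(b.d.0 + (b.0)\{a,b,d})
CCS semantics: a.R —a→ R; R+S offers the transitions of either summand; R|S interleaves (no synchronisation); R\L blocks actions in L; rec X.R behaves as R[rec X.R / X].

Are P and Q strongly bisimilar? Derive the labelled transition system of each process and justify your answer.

P's transition system — 5 states:
  u0 = b.a.(b.d.0 + (b.0)\{a,b,d} + b.d.0) | —b→ u1
  u1 = a.(b.d.0 + (b.0)\{a,b,d} + b.d.0) | —a→ u2
  u2 = b.d.0 + (b.0)\{a,b,d} + b.d.0 | —b→ u3
  u3 = d.0 | —d→ u4
  u4 = 0 | deadlocked
Q's transition system — 5 states:
  v0 = b.a.(b.d.0 + (b.0)\{a,b,d}) | —b→ v1
  v1 = a.(b.d.0 + (b.0)\{a,b,d}) | —a→ v2
  v2 = b.d.0 + (b.0)\{a,b,d} | —b→ v3
  v3 = d.0 | —d→ v4
  v4 = 0 | deadlocked
Partition-refinement fixed point:
  B0 = {u0, v0}
  B1 = {u1, v1}
  B2 = {u2, v2}
  B3 = {u3, v3}
  B4 = {u4, v4}
u0 ∈ B0, v0 ∈ B0 → same block

YES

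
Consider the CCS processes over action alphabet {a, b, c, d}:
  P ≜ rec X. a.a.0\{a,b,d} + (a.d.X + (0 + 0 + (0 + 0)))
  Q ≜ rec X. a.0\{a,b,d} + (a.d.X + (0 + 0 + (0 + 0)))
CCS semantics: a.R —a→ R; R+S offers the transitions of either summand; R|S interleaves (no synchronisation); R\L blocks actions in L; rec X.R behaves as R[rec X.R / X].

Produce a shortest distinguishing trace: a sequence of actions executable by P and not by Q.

LTS(P): 4 reachable states
  m0 = rec X. a.a.0\{a,b,d} + (a.d.X + (0 + 0 + (0 + 0))) ⊢ --a--▸ m1, --a--▸ m2
  m1 = a.0\{a,b,d} ⊢ --a--▸ m3
  m2 = d.(rec X. a.a.0\{a,b,d} + (a.d.X + (0 + 0 + (0 + 0)))) ⊢ --d--▸ m0
  m3 = 0\{a,b,d} ⊢ ·
LTS(Q): 3 reachable states
  n0 = rec X. a.0\{a,b,d} + (a.d.X + (0 + 0 + (0 + 0))) ⊢ --a--▸ n1, --a--▸ n2
  n1 = 0\{a,b,d} ⊢ ·
  n2 = d.(rec X. a.0\{a,b,d} + (a.d.X + (0 + 0 + (0 + 0)))) ⊢ --d--▸ n0
Executing aa from P (initial set {m0}):
  step 1 (a): {m1, m2}
  step 2 (a): {m3}
  P completes σ.
Executing aa from Q (initial set {n0}):
  step 1 (a): {n1, n2}
  step 2 (a): ∅  — Q cannot continue

aa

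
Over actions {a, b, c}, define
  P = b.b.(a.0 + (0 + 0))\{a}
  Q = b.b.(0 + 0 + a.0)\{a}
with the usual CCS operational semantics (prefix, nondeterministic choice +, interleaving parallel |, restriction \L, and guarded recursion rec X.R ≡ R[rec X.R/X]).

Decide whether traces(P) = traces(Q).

YES

LTS(P): 3 reachable states
  u0 = b.b.(a.0 + (0 + 0))\{a} ⊢ =b=> u1
  u1 = b.(a.0 + (0 + 0))\{a} ⊢ =b=> u2
  u2 = (a.0 + (0 + 0))\{a} ⊢ (no moves)
LTS(Q): 3 reachable states
  v0 = b.b.(0 + 0 + a.0)\{a} ⊢ =b=> v1
  v1 = b.(0 + 0 + a.0)\{a} ⊢ =b=> v2
  v2 = (0 + 0 + a.0)\{a} ⊢ (no moves)
Partition-refinement fixed point:
  B0 = {u0, v0}
  B1 = {u1, v1}
  B2 = {u2, v2}
u0 ∈ B0, v0 ∈ B0 → same block
Bisimilar ⇒ trace-equivalent.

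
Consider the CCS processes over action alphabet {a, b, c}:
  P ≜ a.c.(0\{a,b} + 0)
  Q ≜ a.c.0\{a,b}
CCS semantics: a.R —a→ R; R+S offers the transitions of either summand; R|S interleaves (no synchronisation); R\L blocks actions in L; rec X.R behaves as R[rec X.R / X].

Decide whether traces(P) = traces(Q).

YES

LTS(P): 3 reachable states
  p0 = a.c.(0\{a,b} + 0) has moves =a=> p1
  p1 = c.(0\{a,b} + 0) has moves =c=> p2
  p2 = 0\{a,b} + 0 has moves (no moves)
LTS(Q): 3 reachable states
  q0 = a.c.0\{a,b} has moves =a=> q1
  q1 = c.0\{a,b} has moves =c=> q2
  q2 = 0\{a,b} has moves (no moves)
Coarsest stable partition (strong bisimilarity classes):
  B0 = {p0, q0}
  B1 = {p1, q1}
  B2 = {p2, q2}
p0 ∈ B0, q0 ∈ B0 → same block
Bisimilar ⇒ trace-equivalent.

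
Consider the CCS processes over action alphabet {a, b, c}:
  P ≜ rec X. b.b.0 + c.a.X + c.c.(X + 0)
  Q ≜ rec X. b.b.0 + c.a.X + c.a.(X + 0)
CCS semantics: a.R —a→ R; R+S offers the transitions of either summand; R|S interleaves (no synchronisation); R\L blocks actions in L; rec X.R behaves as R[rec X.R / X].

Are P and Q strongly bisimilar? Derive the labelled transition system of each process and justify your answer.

P ≁ Q

LTS(P): 6 reachable states
  m0 = rec X. b.b.0 + c.a.X + c.c.(X + 0) | =b=> m1, =c=> m2, =c=> m3
  m1 = b.0 | =b=> m4
  m2 = a.(rec X. b.b.0 + c.a.X + c.c.(X + 0)) | =a=> m0
  m3 = c.((rec X. b.b.0 + c.a.X + c.c.(X + 0)) + 0) | =c=> m5
  m4 = 0 | deadlocked
  m5 = (rec X. b.b.0 + c.a.X + c.c.(X + 0)) + 0 | =b=> m1, =c=> m2, =c=> m3
LTS(Q): 6 reachable states
  n0 = rec X. b.b.0 + c.a.X + c.a.(X + 0) | =b=> n1, =c=> n2, =c=> n3
  n1 = b.0 | =b=> n4
  n2 = a.((rec X. b.b.0 + c.a.X + c.a.(X + 0)) + 0) | =a=> n5
  n3 = a.(rec X. b.b.0 + c.a.X + c.a.(X + 0)) | =a=> n0
  n4 = 0 | deadlocked
  n5 = (rec X. b.b.0 + c.a.X + c.a.(X + 0)) + 0 | =b=> n1, =c=> n2, =c=> n3
Bisimilarity quotient blocks:
  B0 = {m0, m5}
  B1 = {m2}
  B2 = {m1, n1}
  B3 = {m4, n4}
  B4 = {m3}
  B5 = {n0, n5}
  B6 = {n2, n3}
m0 ∈ B0, n0 ∈ B5 → different blocks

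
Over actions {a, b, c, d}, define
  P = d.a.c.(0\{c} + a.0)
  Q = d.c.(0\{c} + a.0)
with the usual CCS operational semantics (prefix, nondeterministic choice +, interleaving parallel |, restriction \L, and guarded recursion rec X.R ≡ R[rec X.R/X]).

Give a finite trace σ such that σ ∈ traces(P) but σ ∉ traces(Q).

LTS(P): 5 reachable states
  s0 = d.a.c.(0\{c} + a.0) → --d--▸ s1
  s1 = a.c.(0\{c} + a.0) → --a--▸ s2
  s2 = c.(0\{c} + a.0) → --c--▸ s3
  s3 = 0\{c} + a.0 → --a--▸ s4
  s4 = 0 → stopped
LTS(Q): 4 reachable states
  t0 = d.c.(0\{c} + a.0) → --d--▸ t1
  t1 = c.(0\{c} + a.0) → --c--▸ t2
  t2 = 0\{c} + a.0 → --a--▸ t3
  t3 = 0 → stopped
Trace ⟨da⟩ through P, begin at {s0}:
  step 1 (d): {s1}
  step 2 (a): {s2}
  P completes σ.
Trace ⟨da⟩ through Q, begin at {t0}:
  step 1 (d): {t1}
  step 2 (a): ∅  — Q cannot continue

da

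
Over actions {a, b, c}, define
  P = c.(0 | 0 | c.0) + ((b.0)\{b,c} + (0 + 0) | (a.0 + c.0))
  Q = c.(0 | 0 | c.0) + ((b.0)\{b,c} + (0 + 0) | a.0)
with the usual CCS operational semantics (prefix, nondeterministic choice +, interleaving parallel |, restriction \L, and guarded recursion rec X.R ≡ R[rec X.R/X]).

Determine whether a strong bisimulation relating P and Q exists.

P's transition system — 4 states:
  m0 = c.(0 | 0 | c.0) + ((b.0)\{b,c} + (0 + 0) | (a.0 + c.0)) ⊢ —a→ m1, —c→ m1, —c→ m2
  m1 = (0 + 0) | 0 ⊢ ∅
  m2 = 0 | 0 | c.0 ⊢ —c→ m3
  m3 = 0 | 0 | 0 ⊢ ∅
Q's transition system — 4 states:
  n0 = c.(0 | 0 | c.0) + ((b.0)\{b,c} + (0 + 0) | a.0) ⊢ —a→ n1, —c→ n2
  n1 = (0 + 0) | 0 ⊢ ∅
  n2 = 0 | 0 | c.0 ⊢ —c→ n3
  n3 = 0 | 0 | 0 ⊢ ∅
Bisimilarity quotient blocks:
  B0 = {m0}
  B1 = {m1, m3, n1, n3}
  B2 = {m2, n2}
  B3 = {n0}
m0 ∈ B0, n0 ∈ B3 → different blocks

NO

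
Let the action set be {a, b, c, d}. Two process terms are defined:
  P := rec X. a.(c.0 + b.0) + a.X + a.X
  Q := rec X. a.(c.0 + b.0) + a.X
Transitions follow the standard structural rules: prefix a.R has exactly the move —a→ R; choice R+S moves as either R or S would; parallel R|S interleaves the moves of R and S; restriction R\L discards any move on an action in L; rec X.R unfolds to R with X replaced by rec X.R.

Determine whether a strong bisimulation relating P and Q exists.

LTS(P): 3 reachable states
  s0 = rec X. a.(c.0 + b.0) + a.X + a.X → =a=> s0, =a=> s1
  s1 = c.0 + b.0 → =b=> s2, =c=> s2
  s2 = 0 → (no moves)
LTS(Q): 3 reachable states
  t0 = rec X. a.(c.0 + b.0) + a.X → =a=> t0, =a=> t1
  t1 = c.0 + b.0 → =b=> t2, =c=> t2
  t2 = 0 → (no moves)
Bisimilarity quotient blocks:
  B0 = {s0, t0}
  B1 = {s1, t1}
  B2 = {s2, t2}
s0 ∈ B0, t0 ∈ B0 → same block

YES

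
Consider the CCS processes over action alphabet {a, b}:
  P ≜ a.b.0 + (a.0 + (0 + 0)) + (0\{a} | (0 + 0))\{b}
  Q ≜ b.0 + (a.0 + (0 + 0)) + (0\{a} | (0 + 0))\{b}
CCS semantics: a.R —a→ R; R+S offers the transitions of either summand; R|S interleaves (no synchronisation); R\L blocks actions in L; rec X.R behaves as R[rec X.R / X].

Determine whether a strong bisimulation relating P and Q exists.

not bisimilar

LTS(P): 3 reachable states
  s0 = a.b.0 + (a.0 + (0 + 0)) + (0\{a} | (0 + 0))\{b} | -a-> s1, -a-> s2
  s1 = 0 | deadlocked
  s2 = b.0 | -b-> s1
LTS(Q): 2 reachable states
  t0 = b.0 + (a.0 + (0 + 0)) + (0\{a} | (0 + 0))\{b} | -a-> t1, -b-> t1
  t1 = 0 | deadlocked
Partition-refinement fixed point:
  B0 = {s0}
  B1 = {s2}
  B2 = {s1, t1}
  B3 = {t0}
s0 ∈ B0, t0 ∈ B3 → different blocks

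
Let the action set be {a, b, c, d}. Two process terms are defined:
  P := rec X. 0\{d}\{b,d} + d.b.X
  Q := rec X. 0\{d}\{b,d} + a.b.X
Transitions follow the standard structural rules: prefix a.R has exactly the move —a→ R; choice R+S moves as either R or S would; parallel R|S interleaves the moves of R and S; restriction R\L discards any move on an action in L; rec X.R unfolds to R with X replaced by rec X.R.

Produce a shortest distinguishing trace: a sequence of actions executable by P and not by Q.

d

P's transition system — 2 states:
  p0 = rec X. 0\{d}\{b,d} + d.b.X has moves --d--▸ p1
  p1 = b.(rec X. 0\{d}\{b,d} + d.b.X) has moves --b--▸ p0
Q's transition system — 2 states:
  q0 = rec X. 0\{d}\{b,d} + a.b.X has moves --a--▸ q1
  q1 = b.(rec X. 0\{d}\{b,d} + a.b.X) has moves --b--▸ q0
Run σ = ⟨d⟩ on P: start {p0}
  [1] d ⇒ {p1}
  — P admits the full trace.
Run σ = ⟨d⟩ on Q: start {q0}
  [1] d ⇒ ∅  — Q cannot continue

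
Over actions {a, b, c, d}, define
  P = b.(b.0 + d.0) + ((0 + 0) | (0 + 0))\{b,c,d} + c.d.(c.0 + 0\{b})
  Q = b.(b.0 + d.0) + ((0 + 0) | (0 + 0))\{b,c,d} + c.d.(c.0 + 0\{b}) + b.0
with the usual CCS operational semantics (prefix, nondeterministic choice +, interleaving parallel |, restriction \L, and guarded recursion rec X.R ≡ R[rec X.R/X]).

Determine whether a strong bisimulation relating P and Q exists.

Reachable graph of P (5 states):
  s0 = b.(b.0 + d.0) + ((0 + 0) | (0 + 0))\{b,c,d} + c.d.(c.0 + 0\{b}) ⊢ ··b··> s1, ··c··> s2
  s1 = b.0 + d.0 ⊢ ··b··> s3, ··d··> s3
  s2 = d.(c.0 + 0\{b}) ⊢ ··d··> s4
  s3 = 0 ⊢ (no moves)
  s4 = c.0 + 0\{b} ⊢ ··c··> s3
Reachable graph of Q (5 states):
  t0 = b.(b.0 + d.0) + ((0 + 0) | (0 + 0))\{b,c,d} + c.d.(c.0 + 0\{b}) + b.0 ⊢ ··b··> t1, ··b··> t2, ··c··> t3
  t1 = 0 ⊢ (no moves)
  t2 = b.0 + d.0 ⊢ ··b··> t1, ··d··> t1
  t3 = d.(c.0 + 0\{b}) ⊢ ··d··> t4
  t4 = c.0 + 0\{b} ⊢ ··c··> t1
Partition-refinement fixed point:
  B0 = {s0}
  B1 = {s1, t2}
  B2 = {s3, t1}
  B3 = {s2, t3}
  B4 = {s4, t4}
  B5 = {t0}
s0 ∈ B0, t0 ∈ B5 → different blocks

P ≁ Q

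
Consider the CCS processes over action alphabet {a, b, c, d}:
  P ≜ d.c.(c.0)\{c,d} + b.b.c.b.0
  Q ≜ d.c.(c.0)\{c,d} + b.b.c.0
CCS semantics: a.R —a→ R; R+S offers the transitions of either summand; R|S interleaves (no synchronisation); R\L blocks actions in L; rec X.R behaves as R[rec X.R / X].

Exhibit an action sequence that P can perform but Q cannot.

bbcb

P's transition system — 7 states:
  u0 = d.c.(c.0)\{c,d} + b.b.c.b.0 | =b=> u1, =d=> u2
  u1 = b.c.b.0 | =b=> u3
  u2 = c.(c.0)\{c,d} | =c=> u4
  u3 = c.b.0 | =c=> u5
  u4 = (c.0)\{c,d} | stopped
  u5 = b.0 | =b=> u6
  u6 = 0 | stopped
Q's transition system — 6 states:
  v0 = d.c.(c.0)\{c,d} + b.b.c.0 | =b=> v1, =d=> v2
  v1 = b.c.0 | =b=> v3
  v2 = c.(c.0)\{c,d} | =c=> v4
  v3 = c.0 | =c=> v5
  v4 = (c.0)\{c,d} | stopped
  v5 = 0 | stopped
Executing bbcb from P (initial set {u0}):
  step 1 (b): {u1}
  step 2 (b): {u3}
  step 3 (c): {u5}
  step 4 (b): {u6}
  — P admits the full trace.
Executing bbcb from Q (initial set {v0}):
  step 1 (b): {v1}
  step 2 (b): {v3}
  step 3 (c): {v5}
  step 4 (b): ∅  — Q cannot continue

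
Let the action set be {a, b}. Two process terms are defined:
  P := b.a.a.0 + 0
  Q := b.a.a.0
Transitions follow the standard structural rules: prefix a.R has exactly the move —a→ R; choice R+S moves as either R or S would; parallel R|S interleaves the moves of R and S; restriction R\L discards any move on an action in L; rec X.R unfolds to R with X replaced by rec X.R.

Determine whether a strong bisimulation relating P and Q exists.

Reachable graph of P (4 states):
  s0 = b.a.a.0 + 0 :: —b→ s1
  s1 = a.a.0 :: —a→ s2
  s2 = a.0 :: —a→ s3
  s3 = 0 :: deadlocked
Reachable graph of Q (4 states):
  t0 = b.a.a.0 :: —b→ t1
  t1 = a.a.0 :: —a→ t2
  t2 = a.0 :: —a→ t3
  t3 = 0 :: deadlocked
Bisimilarity quotient blocks:
  B0 = {s0, t0}
  B1 = {s1, t1}
  B2 = {s2, t2}
  B3 = {s3, t3}
s0 ∈ B0, t0 ∈ B0 → same block

YES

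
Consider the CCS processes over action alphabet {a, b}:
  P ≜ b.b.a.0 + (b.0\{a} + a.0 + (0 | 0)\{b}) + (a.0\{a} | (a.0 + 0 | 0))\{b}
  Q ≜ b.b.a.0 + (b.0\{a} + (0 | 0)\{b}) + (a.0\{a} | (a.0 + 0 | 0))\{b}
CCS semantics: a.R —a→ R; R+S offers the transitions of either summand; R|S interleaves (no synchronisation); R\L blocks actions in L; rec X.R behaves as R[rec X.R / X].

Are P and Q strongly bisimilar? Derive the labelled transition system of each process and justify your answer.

Reachable graph of P (8 states):
  s0 = b.b.a.0 + (b.0\{a} + a.0 + (0 | 0)\{b}) + (a.0\{a} | (a.0 + 0 | 0))\{b} → =a=> s1, =a=> s2, =a=> s3, =b=> s4, =b=> s5
  s1 = (0\{a} | (a.0 + 0 | 0))\{b} → =a=> s6
  s2 = (a.0\{a} | 0)\{b} → =a=> s6
  s3 = 0 → (no moves)
  s4 = 0\{a} → (no moves)
  s5 = b.a.0 → =b=> s7
  s6 = (0\{a} | 0)\{b} → (no moves)
  s7 = a.0 → =a=> s3
Reachable graph of Q (8 states):
  t0 = b.b.a.0 + (b.0\{a} + (0 | 0)\{b}) + (a.0\{a} | (a.0 + 0 | 0))\{b} → =a=> t1, =a=> t2, =b=> t3, =b=> t4
  t1 = (0\{a} | (a.0 + 0 | 0))\{b} → =a=> t5
  t2 = (a.0\{a} | 0)\{b} → =a=> t5
  t3 = 0\{a} → (no moves)
  t4 = b.a.0 → =b=> t6
  t5 = (0\{a} | 0)\{b} → (no moves)
  t6 = a.0 → =a=> t7
  t7 = 0 → (no moves)
Partition-refinement fixed point:
  B0 = {s0}
  B1 = {s3, s4, s6, t3, t5, t7}
  B2 = {s1, s2, s7, t1, t2, t6}
  B3 = {s5, t4}
  B4 = {t0}
s0 ∈ B0, t0 ∈ B4 → different blocks

P ≁ Q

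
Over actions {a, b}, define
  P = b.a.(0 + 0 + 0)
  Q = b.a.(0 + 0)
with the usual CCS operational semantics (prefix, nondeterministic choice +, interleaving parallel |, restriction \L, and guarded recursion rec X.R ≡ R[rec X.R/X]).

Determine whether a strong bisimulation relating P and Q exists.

P ~ Q

Reachable graph of P (3 states):
  m0 = b.a.(0 + 0 + 0) :: --b--▸ m1
  m1 = a.(0 + 0 + 0) :: --a--▸ m2
  m2 = 0 + 0 + 0 :: ∅
Reachable graph of Q (3 states):
  n0 = b.a.(0 + 0) :: --b--▸ n1
  n1 = a.(0 + 0) :: --a--▸ n2
  n2 = 0 + 0 :: ∅
Bisimilarity quotient blocks:
  B0 = {m0, n0}
  B1 = {m1, n1}
  B2 = {m2, n2}
m0 ∈ B0, n0 ∈ B0 → same block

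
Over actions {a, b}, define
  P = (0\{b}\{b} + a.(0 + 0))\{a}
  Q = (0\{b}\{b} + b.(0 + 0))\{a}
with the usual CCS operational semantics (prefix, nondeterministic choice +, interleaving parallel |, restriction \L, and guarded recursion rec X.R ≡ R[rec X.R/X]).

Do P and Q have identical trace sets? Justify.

Reachable graph of P (1 states):
  p0 = (0\{b}\{b} + a.(0 + 0))\{a} → (no moves)
Reachable graph of Q (2 states):
  q0 = (0\{b}\{b} + b.(0 + 0))\{a} → ··b··> q1
  q1 = (0 + 0)\{a} → (no moves)
Trace ⟨b⟩ through Q, begin at {q0}:
  [1] b ⇒ {q1}
  ✓ Q
Trace ⟨b⟩ through P, begin at {p0}:
  [1] b ⇒ ∅  — P cannot continue

traces(P) ≠ traces(Q) — witness ⟨b⟩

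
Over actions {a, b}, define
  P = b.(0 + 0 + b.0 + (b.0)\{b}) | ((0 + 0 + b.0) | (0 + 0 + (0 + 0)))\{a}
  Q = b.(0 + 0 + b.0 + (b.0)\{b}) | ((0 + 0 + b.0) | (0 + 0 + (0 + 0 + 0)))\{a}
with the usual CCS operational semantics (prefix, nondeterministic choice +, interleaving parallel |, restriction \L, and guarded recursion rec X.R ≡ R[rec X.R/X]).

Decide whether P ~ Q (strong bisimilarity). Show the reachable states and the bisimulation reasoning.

YES

LTS(P): 6 reachable states
  p0 = b.(0 + 0 + b.0 + (b.0)\{b}) | ((0 + 0 + b.0) | (0 + 0 + (0 + 0)))\{a} :: —b→ p1, —b→ p2
  p1 = (0 + 0 + b.0 + (b.0)\{b}) | ((0 + 0 + b.0) | (0 + 0 + (0 + 0)))\{a} :: —b→ p3, —b→ p4
  p2 = b.(0 + 0 + b.0 + (b.0)\{b}) | (0 | (0 + 0 + (0 + 0)))\{a} :: —b→ p3
  p3 = (0 + 0 + b.0 + (b.0)\{b}) | (0 | (0 + 0 + (0 + 0)))\{a} :: —b→ p5
  p4 = 0 | ((0 + 0 + b.0) | (0 + 0 + (0 + 0)))\{a} :: —b→ p5
  p5 = 0 | (0 | (0 + 0 + (0 + 0)))\{a} :: deadlocked
LTS(Q): 6 reachable states
  q0 = b.(0 + 0 + b.0 + (b.0)\{b}) | ((0 + 0 + b.0) | (0 + 0 + (0 + 0 + 0)))\{a} :: —b→ q1, —b→ q2
  q1 = (0 + 0 + b.0 + (b.0)\{b}) | ((0 + 0 + b.0) | (0 + 0 + (0 + 0 + 0)))\{a} :: —b→ q3, —b→ q4
  q2 = b.(0 + 0 + b.0 + (b.0)\{b}) | (0 | (0 + 0 + (0 + 0 + 0)))\{a} :: —b→ q3
  q3 = (0 + 0 + b.0 + (b.0)\{b}) | (0 | (0 + 0 + (0 + 0 + 0)))\{a} :: —b→ q5
  q4 = 0 | ((0 + 0 + b.0) | (0 + 0 + (0 + 0 + 0)))\{a} :: —b→ q5
  q5 = 0 | (0 | (0 + 0 + (0 + 0 + 0)))\{a} :: deadlocked
Bisimilarity quotient blocks:
  B0 = {p0, q0}
  B1 = {p1, p2, q1, q2}
  B2 = {p3, p4, q3, q4}
  B3 = {p5, q5}
p0 ∈ B0, q0 ∈ B0 → same block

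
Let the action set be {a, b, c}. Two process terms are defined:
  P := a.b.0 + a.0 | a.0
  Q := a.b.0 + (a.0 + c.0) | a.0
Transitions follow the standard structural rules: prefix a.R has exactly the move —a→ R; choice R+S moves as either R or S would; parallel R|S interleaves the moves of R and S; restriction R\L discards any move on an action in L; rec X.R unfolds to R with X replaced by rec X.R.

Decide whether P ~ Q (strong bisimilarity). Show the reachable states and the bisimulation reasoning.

LTS(P): 6 reachable states
  m0 = a.b.0 + a.0 | a.0 ⊢ =a=> m1, =a=> m2, =a=> m3
  m1 = 0 | a.0 ⊢ =a=> m4
  m2 = a.0 | 0 ⊢ =a=> m4
  m3 = b.0 ⊢ =b=> m5
  m4 = 0 | 0 ⊢ ∅
  m5 = 0 ⊢ ∅
LTS(Q): 6 reachable states
  n0 = a.b.0 + (a.0 + c.0) | a.0 ⊢ =a=> n1, =a=> n2, =a=> n3, =c=> n2
  n1 = (a.0 + c.0) | 0 ⊢ =a=> n4, =c=> n4
  n2 = 0 | a.0 ⊢ =a=> n4
  n3 = b.0 ⊢ =b=> n5
  n4 = 0 | 0 ⊢ ∅
  n5 = 0 ⊢ ∅
Coarsest stable partition (strong bisimilarity classes):
  B0 = {m0}
  B1 = {m3, n3}
  B2 = {m4, m5, n4, n5}
  B3 = {m1, m2, n2}
  B4 = {n0}
  B5 = {n1}
m0 ∈ B0, n0 ∈ B4 → different blocks

NO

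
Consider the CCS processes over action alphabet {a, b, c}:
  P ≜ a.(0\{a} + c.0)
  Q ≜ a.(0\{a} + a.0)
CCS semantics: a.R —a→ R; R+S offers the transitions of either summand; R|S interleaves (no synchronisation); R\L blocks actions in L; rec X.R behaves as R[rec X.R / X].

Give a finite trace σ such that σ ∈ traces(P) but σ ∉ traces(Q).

LTS(P): 3 reachable states
  u0 = a.(0\{a} + c.0) ⊢ -a-> u1
  u1 = 0\{a} + c.0 ⊢ -c-> u2
  u2 = 0 ⊢ (no moves)
LTS(Q): 3 reachable states
  v0 = a.(0\{a} + a.0) ⊢ -a-> v1
  v1 = 0\{a} + a.0 ⊢ -a-> v2
  v2 = 0 ⊢ (no moves)
Trace ⟨ac⟩ through P, begin at {u0}:
  step 1 (a): {u1}
  step 2 (c): {u2}
  ✓ P
Trace ⟨ac⟩ through Q, begin at {v0}:
  step 1 (a): {v1}
  step 2 (c): ∅  — Q cannot continue

ac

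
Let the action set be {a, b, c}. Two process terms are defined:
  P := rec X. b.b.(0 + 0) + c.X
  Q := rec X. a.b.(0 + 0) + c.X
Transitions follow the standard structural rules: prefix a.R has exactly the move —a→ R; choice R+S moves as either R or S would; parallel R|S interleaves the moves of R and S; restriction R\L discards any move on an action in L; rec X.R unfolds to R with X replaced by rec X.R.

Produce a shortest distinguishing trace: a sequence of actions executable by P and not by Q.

Reachable graph of P (3 states):
  p0 = rec X. b.b.(0 + 0) + c.X ⊢ =b=> p1, =c=> p0
  p1 = b.(0 + 0) ⊢ =b=> p2
  p2 = 0 + 0 ⊢ (no moves)
Reachable graph of Q (3 states):
  q0 = rec X. a.b.(0 + 0) + c.X ⊢ =a=> q1, =c=> q0
  q1 = b.(0 + 0) ⊢ =b=> q2
  q2 = 0 + 0 ⊢ (no moves)
Executing b from P (initial set {p0}):
  after b @ step 1: {p1}
  P completes σ.
Executing b from Q (initial set {q0}):
  after b @ step 1: ∅ (Q stuck)

b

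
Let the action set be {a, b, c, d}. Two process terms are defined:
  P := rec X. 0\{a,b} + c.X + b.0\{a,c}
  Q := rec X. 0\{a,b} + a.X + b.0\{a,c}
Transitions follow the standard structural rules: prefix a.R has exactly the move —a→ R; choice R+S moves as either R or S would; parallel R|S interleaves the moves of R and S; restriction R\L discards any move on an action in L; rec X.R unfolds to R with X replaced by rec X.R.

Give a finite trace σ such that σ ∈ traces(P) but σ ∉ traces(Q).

P's transition system — 2 states:
  p0 = rec X. 0\{a,b} + c.X + b.0\{a,c} :: --b--▸ p1, --c--▸ p0
  p1 = 0\{a,c} :: stopped
Q's transition system — 2 states:
  q0 = rec X. 0\{a,b} + a.X + b.0\{a,c} :: --a--▸ q0, --b--▸ q1
  q1 = 0\{a,c} :: stopped
Run σ = ⟨c⟩ on P: start {p0}
  step 1 (c): {p0}
  P completes σ.
Run σ = ⟨c⟩ on Q: start {q0}
  step 1 (c): ∅ (Q stuck)

c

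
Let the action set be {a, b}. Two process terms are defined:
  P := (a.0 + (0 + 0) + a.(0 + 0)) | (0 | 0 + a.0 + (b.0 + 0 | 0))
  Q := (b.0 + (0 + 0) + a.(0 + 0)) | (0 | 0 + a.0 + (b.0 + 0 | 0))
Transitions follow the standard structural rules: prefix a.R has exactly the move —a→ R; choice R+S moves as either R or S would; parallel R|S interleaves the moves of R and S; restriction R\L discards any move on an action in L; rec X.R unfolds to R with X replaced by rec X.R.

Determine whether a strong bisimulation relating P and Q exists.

P's transition system — 6 states:
  p0 = (a.0 + (0 + 0) + a.(0 + 0)) | (0 | 0 + a.0 + (b.0 + 0 | 0)) → ··a··> p1, ··a··> p2, ··a··> p3, ··b··> p2
  p1 = (0 + 0) | (0 | 0 + a.0 + (b.0 + 0 | 0)) → ··a··> p4, ··b··> p4
  p2 = (a.0 + (0 + 0) + a.(0 + 0)) | 0 → ··a··> p4, ··a··> p5
  p3 = 0 | (0 | 0 + a.0 + (b.0 + 0 | 0)) → ··a··> p5, ··b··> p5
  p4 = (0 + 0) | 0 → stopped
  p5 = 0 | 0 → stopped
Q's transition system — 6 states:
  q0 = (b.0 + (0 + 0) + a.(0 + 0)) | (0 | 0 + a.0 + (b.0 + 0 | 0)) → ··a··> q1, ··a··> q2, ··b··> q2, ··b··> q3
  q1 = (0 + 0) | (0 | 0 + a.0 + (b.0 + 0 | 0)) → ··a··> q4, ··b··> q4
  q2 = (b.0 + (0 + 0) + a.(0 + 0)) | 0 → ··a··> q4, ··b··> q5
  q3 = 0 | (0 | 0 + a.0 + (b.0 + 0 | 0)) → ··a··> q5, ··b··> q5
  q4 = (0 + 0) | 0 → stopped
  q5 = 0 | 0 → stopped
Partition-refinement fixed point:
  B0 = {p0}
  B1 = {p2}
  B2 = {p4, p5, q4, q5}
  B3 = {p1, p3, q1, q2, q3}
  B4 = {q0}
p0 ∈ B0, q0 ∈ B4 → different blocks

not bisimilar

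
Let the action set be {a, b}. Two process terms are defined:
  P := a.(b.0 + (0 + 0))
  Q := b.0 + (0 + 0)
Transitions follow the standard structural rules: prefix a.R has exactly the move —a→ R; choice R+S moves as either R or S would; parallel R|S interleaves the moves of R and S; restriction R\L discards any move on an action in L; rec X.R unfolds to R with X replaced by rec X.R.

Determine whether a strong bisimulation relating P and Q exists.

NO

LTS(P): 3 reachable states
  u0 = a.(b.0 + (0 + 0)) :: ··a··> u1
  u1 = b.0 + (0 + 0) :: ··b··> u2
  u2 = 0 :: ∅
LTS(Q): 2 reachable states
  v0 = b.0 + (0 + 0) :: ··b··> v1
  v1 = 0 :: ∅
Coarsest stable partition (strong bisimilarity classes):
  B0 = {u0}
  B1 = {u1, v0}
  B2 = {u2, v1}
u0 ∈ B0, v0 ∈ B1 → different blocks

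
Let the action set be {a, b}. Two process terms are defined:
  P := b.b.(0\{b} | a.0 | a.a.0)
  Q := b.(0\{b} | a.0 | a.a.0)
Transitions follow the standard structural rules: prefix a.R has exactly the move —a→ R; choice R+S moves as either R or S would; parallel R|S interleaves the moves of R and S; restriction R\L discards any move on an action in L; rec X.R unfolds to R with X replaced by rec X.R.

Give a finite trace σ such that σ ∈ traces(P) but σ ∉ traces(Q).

bb

P's transition system — 8 states:
  p0 = b.b.(0\{b} | a.0 | a.a.0) :: —b→ p1
  p1 = b.(0\{b} | a.0 | a.a.0) :: —b→ p2
  p2 = 0\{b} | a.0 | a.a.0 :: —a→ p3, —a→ p4
  p3 = 0\{b} | 0 | a.a.0 :: —a→ p5
  p4 = 0\{b} | a.0 | a.0 :: —a→ p5, —a→ p6
  p5 = 0\{b} | 0 | a.0 :: —a→ p7
  p6 = 0\{b} | a.0 | 0 :: —a→ p7
  p7 = 0\{b} | 0 | 0 :: (no moves)
Q's transition system — 7 states:
  q0 = b.(0\{b} | a.0 | a.a.0) :: —b→ q1
  q1 = 0\{b} | a.0 | a.a.0 :: —a→ q2, —a→ q3
  q2 = 0\{b} | 0 | a.a.0 :: —a→ q4
  q3 = 0\{b} | a.0 | a.0 :: —a→ q4, —a→ q5
  q4 = 0\{b} | 0 | a.0 :: —a→ q6
  q5 = 0\{b} | a.0 | 0 :: —a→ q6
  q6 = 0\{b} | 0 | 0 :: (no moves)
Run σ = ⟨bb⟩ on P: start {p0}
  step 1 (b): {p1}
  step 2 (b): {p2}
  — P admits the full trace.
Run σ = ⟨bb⟩ on Q: start {q0}
  step 1 (b): {q1}
  step 2 (b): no successor for Q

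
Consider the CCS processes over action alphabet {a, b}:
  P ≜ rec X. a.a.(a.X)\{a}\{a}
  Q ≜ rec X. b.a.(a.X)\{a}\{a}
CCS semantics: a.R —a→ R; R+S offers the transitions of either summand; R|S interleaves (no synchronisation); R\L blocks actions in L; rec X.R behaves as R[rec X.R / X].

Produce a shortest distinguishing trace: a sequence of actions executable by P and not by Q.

a

P's transition system — 3 states:
  p0 = rec X. a.a.(a.X)\{a}\{a} :: —a→ p1
  p1 = a.(a.(rec X. a.a.(a.X)\{a}\{a}))\{a}\{a} :: —a→ p2
  p2 = (a.(rec X. a.a.(a.X)\{a}\{a}))\{a}\{a} :: stopped
Q's transition system — 3 states:
  q0 = rec X. b.a.(a.X)\{a}\{a} :: —b→ q1
  q1 = a.(a.(rec X. b.a.(a.X)\{a}\{a}))\{a}\{a} :: —a→ q2
  q2 = (a.(rec X. b.a.(a.X)\{a}\{a}))\{a}\{a} :: stopped
Executing a from P (initial set {p0}):
  step 1 (a): {p1}
  P completes σ.
Executing a from Q (initial set {q0}):
  step 1 (a): ∅  — Q cannot continue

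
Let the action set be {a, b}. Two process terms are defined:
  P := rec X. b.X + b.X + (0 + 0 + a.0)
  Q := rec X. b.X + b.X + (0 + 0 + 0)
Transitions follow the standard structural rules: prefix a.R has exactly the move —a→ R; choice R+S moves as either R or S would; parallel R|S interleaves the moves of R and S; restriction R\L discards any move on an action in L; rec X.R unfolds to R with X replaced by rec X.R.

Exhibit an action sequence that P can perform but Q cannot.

a

Reachable graph of P (2 states):
  p0 = rec X. b.X + b.X + (0 + 0 + a.0) | -a-> p1, -b-> p0
  p1 = 0 | (no moves)
Reachable graph of Q (1 states):
  q0 = rec X. b.X + b.X + (0 + 0 + 0) | -b-> q0
Trace ⟨a⟩ through P, begin at {p0}:
  after a @ step 1: {p1}
  — P admits the full trace.
Trace ⟨a⟩ through Q, begin at {q0}:
  after a @ step 1: ∅  — Q cannot continue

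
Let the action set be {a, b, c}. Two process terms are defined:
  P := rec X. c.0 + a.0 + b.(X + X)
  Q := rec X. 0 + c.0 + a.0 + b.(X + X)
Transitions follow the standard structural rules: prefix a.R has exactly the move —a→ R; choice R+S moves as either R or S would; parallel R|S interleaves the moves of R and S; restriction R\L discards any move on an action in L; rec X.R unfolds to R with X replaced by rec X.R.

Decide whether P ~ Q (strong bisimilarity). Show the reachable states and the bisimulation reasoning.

P ~ Q

Reachable graph of P (3 states):
  p0 = rec X. c.0 + a.0 + b.(X + X) | --a--▸ p1, --b--▸ p2, --c--▸ p1
  p1 = 0 | ∅
  p2 = (rec X. c.0 + a.0 + b.(X + X)) + (rec X. c.0 + a.0 + b.(X + X)) | --a--▸ p1, --b--▸ p2, --c--▸ p1
Reachable graph of Q (3 states):
  q0 = rec X. 0 + c.0 + a.0 + b.(X + X) | --a--▸ q1, --b--▸ q2, --c--▸ q1
  q1 = 0 | ∅
  q2 = (rec X. 0 + c.0 + a.0 + b.(X + X)) + (rec X. 0 + c.0 + a.0 + b.(X + X)) | --a--▸ q1, --b--▸ q2, --c--▸ q1
Coarsest stable partition (strong bisimilarity classes):
  B0 = {p0, p2, q0, q2}
  B1 = {p1, q1}
p0 ∈ B0, q0 ∈ B0 → same block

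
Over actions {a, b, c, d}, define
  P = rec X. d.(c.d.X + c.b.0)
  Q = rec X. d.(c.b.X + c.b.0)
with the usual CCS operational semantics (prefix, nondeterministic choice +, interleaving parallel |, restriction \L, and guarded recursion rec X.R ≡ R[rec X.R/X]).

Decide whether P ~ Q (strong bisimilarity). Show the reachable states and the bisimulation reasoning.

not bisimilar

P's transition system — 5 states:
  p0 = rec X. d.(c.d.X + c.b.0) :: =d=> p1
  p1 = c.d.(rec X. d.(c.d.X + c.b.0)) + c.b.0 :: =c=> p2, =c=> p3
  p2 = b.0 :: =b=> p4
  p3 = d.(rec X. d.(c.d.X + c.b.0)) :: =d=> p0
  p4 = 0 :: deadlocked
Q's transition system — 5 states:
  q0 = rec X. d.(c.b.X + c.b.0) :: =d=> q1
  q1 = c.b.(rec X. d.(c.b.X + c.b.0)) + c.b.0 :: =c=> q2, =c=> q3
  q2 = b.(rec X. d.(c.b.X + c.b.0)) :: =b=> q0
  q3 = b.0 :: =b=> q4
  q4 = 0 :: deadlocked
Coarsest stable partition (strong bisimilarity classes):
  B0 = {p0}
  B1 = {p1}
  B2 = {p3}
  B3 = {p2, q3}
  B4 = {p4, q4}
  B5 = {q0}
  B6 = {q1}
  B7 = {q2}
p0 ∈ B0, q0 ∈ B5 → different blocks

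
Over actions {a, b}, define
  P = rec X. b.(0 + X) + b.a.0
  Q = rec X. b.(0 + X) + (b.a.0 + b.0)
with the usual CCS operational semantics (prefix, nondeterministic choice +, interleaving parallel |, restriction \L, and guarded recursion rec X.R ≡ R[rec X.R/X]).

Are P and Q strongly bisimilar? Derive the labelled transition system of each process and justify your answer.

Reachable graph of P (4 states):
  m0 = rec X. b.(0 + X) + b.a.0 has moves ··b··> m1, ··b··> m2
  m1 = 0 + (rec X. b.(0 + X) + b.a.0) has moves ··b··> m1, ··b··> m2
  m2 = a.0 has moves ··a··> m3
  m3 = 0 has moves stopped
Reachable graph of Q (4 states):
  n0 = rec X. b.(0 + X) + (b.a.0 + b.0) has moves ··b··> n1, ··b··> n2, ··b··> n3
  n1 = 0 has moves stopped
  n2 = 0 + (rec X. b.(0 + X) + (b.a.0 + b.0)) has moves ··b··> n1, ··b··> n2, ··b··> n3
  n3 = a.0 has moves ··a··> n1
Coarsest stable partition (strong bisimilarity classes):
  B0 = {m0, m1}
  B1 = {m2, n3}
  B2 = {m3, n1}
  B3 = {n0, n2}
m0 ∈ B0, n0 ∈ B3 → different blocks

P ≁ Q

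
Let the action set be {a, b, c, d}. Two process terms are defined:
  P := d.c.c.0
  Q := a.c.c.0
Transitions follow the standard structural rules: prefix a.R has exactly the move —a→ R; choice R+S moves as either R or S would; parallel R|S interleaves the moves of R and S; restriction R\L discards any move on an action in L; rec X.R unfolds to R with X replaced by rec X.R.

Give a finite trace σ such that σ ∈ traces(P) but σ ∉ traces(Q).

LTS(P): 4 reachable states
  u0 = d.c.c.0 :: --d--▸ u1
  u1 = c.c.0 :: --c--▸ u2
  u2 = c.0 :: --c--▸ u3
  u3 = 0 :: (no moves)
LTS(Q): 4 reachable states
  v0 = a.c.c.0 :: --a--▸ v1
  v1 = c.c.0 :: --c--▸ v2
  v2 = c.0 :: --c--▸ v3
  v3 = 0 :: (no moves)
Executing d from P (initial set {u0}):
  after d @ step 1: {u1}
  ✓ P
Executing d from Q (initial set {v0}):
  after d @ step 1: no successor for Q

d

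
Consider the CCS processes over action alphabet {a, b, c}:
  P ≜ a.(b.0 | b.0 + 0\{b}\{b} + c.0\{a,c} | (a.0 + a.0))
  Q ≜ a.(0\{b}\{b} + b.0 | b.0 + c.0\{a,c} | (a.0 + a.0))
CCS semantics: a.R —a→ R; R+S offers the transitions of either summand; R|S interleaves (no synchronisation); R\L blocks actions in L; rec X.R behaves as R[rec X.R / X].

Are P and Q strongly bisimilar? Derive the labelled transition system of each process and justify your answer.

P's transition system — 8 states:
  u0 = a.(b.0 | b.0 + 0\{b}\{b} + c.0\{a,c} | (a.0 + a.0)) | =a=> u1
  u1 = b.0 | b.0 + 0\{b}\{b} + c.0\{a,c} | (a.0 + a.0) | =a=> u2, =b=> u3, =b=> u4, =c=> u5
  u2 = c.0\{a,c} | 0 | =c=> u6
  u3 = 0 | b.0 | =b=> u7
  u4 = b.0 | 0 | =b=> u7
  u5 = 0\{a,c} | (a.0 + a.0) | =a=> u6
  u6 = 0\{a,c} | 0 | stopped
  u7 = 0 | 0 | stopped
Q's transition system — 8 states:
  v0 = a.(0\{b}\{b} + b.0 | b.0 + c.0\{a,c} | (a.0 + a.0)) | =a=> v1
  v1 = 0\{b}\{b} + b.0 | b.0 + c.0\{a,c} | (a.0 + a.0) | =a=> v2, =b=> v3, =b=> v4, =c=> v5
  v2 = c.0\{a,c} | 0 | =c=> v6
  v3 = 0 | b.0 | =b=> v7
  v4 = b.0 | 0 | =b=> v7
  v5 = 0\{a,c} | (a.0 + a.0) | =a=> v6
  v6 = 0\{a,c} | 0 | stopped
  v7 = 0 | 0 | stopped
Partition-refinement fixed point:
  B0 = {u0, v0}
  B1 = {u1, v1}
  B2 = {u3, u4, v3, v4}
  B3 = {u6, u7, v6, v7}
  B4 = {u5, v5}
  B5 = {u2, v2}
u0 ∈ B0, v0 ∈ B0 → same block

bisimilar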